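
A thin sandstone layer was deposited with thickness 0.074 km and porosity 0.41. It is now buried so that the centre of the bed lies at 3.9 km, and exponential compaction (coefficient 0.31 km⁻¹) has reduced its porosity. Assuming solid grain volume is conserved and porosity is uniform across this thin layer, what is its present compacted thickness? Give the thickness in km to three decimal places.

0.050 km

Porosity at 3.9 km: phi = 0.41·exp(−0.31×3.9) = 0.1224
Solid-volume conservation: h(1−phi) = h₀(1−phi₀) ⇒ h = h₀·(1−phi₀)/(1−phi)
h = 0.074 × (1 − 0.41)/(1 − 0.1224) = 0.074 × 0.6723 = 0.0497 km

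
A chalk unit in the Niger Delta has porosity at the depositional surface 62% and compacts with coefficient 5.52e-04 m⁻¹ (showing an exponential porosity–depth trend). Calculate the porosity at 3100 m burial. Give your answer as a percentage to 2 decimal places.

Working in km (1 km = 1000 m; β in km⁻¹ = β in m⁻¹ × 1000):
n = n₀·exp(−β·z) = 0.62 × exp(−0.552 × 3.1) = 0.62 × exp(−1.711)
  = 0.62 × 0.1806 = 0.1120

11.20%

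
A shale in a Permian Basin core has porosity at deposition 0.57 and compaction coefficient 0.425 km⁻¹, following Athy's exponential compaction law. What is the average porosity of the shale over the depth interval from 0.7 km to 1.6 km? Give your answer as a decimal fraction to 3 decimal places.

0.352

⟨φ⟩ = (1/(z₂−z₁)) ∫ φ₀ e^(−kz) dz = φ₀·(e^(−k·z₁) − e^(−k·z₂)) / (k·(z₂−z₁))
e^(−0.425×0.7) = 0.7427; e^(−0.425×1.6) = 0.5066
⟨φ⟩ = 0.57 × (0.7427 − 0.5066) / (0.425 × 0.9) = 0.57 × 0.6171 = 0.3518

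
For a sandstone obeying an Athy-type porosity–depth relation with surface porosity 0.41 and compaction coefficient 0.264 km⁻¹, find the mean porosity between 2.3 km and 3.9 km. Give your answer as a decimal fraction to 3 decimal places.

⟨n⟩ = (1/(z₂−z₁)) ∫ n₀ e^(−cz) dz = n₀·(e^(−c·z₁) − e^(−c·z₂)) / (c·(z₂−z₁))
e^(−0.264×2.3) = 0.5449; e^(−0.264×3.9) = 0.3571
⟨n⟩ = 0.41 × (0.5449 − 0.3571) / (0.264 × 1.6) = 0.41 × 0.4444 = 0.1822

0.182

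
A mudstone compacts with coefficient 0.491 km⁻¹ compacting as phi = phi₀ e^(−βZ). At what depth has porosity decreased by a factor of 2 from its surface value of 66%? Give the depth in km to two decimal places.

phi/phi₀ = 1/2 ⇒ exp(−β·Z) = 1/2 ⇒ Z = ln(2) / β
Z = 0.6931 / 0.491 = 1.412 km

1.41 km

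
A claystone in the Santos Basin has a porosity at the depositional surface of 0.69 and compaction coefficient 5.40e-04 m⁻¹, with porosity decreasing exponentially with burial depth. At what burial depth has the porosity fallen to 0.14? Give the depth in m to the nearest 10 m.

2950 m

Working in km (1 km = 1000 m; k in km⁻¹ = k in m⁻¹ × 1000):
Invert Athy's law: z = ln(n₀/n) / k
z = ln(0.69/0.14) / 0.54 = ln(4.929) / 0.54 = 1.5950 / 0.54 = 2.954 km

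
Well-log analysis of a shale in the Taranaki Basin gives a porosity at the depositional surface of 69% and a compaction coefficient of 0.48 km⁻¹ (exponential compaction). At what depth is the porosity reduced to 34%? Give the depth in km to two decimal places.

1.47 km

Invert Athy's law: Z = ln(φ₀/φ) / k
Z = ln(0.69/0.34) / 0.48 = ln(2.029) / 0.48 = 0.7077 / 0.48 = 1.474 km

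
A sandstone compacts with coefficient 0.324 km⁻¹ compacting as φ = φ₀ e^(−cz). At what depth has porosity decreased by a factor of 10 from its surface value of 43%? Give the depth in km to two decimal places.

7.11 km

φ/φ₀ = 1/10 ⇒ exp(−c·z) = 1/10 ⇒ z = ln(10) / c
z = 2.3026 / 0.324 = 7.107 km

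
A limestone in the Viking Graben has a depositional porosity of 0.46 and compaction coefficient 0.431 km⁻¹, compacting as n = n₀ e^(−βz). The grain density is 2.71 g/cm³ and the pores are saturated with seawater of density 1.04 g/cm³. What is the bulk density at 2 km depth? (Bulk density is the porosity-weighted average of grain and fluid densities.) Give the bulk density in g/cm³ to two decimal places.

2.39 g/cm³

Porosity at depth: n = 0.46·exp(−0.431×2) = 0.46×0.4223 = 0.1943
Bulk density: ρ_b = (1−n)ρ_g + n·ρ_f = 0.8057×2.71 + 0.1943×1.04
       = 2.184 + 0.202 = 2.386 g/cm³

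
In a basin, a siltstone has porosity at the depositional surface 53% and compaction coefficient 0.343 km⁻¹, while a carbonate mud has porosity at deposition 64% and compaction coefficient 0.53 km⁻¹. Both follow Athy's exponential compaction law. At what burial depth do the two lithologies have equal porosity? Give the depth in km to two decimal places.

1.01 km

Set phi₀ₐ e^(−cₐz) = phi₀ᵦ e^(−cᵦz) ⇒ ln(phi₀ₐ/phi₀ᵦ) = (cₐ − cᵦ)·z
z = ln(0.53/0.64) / (0.343 − 0.53) = -0.1886 / -0.187 = 1.009 km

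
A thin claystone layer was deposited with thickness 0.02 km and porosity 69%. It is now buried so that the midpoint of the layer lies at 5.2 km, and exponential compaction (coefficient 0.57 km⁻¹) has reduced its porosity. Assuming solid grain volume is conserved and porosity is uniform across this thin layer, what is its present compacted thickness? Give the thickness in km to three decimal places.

Porosity at 5.2 km: n = 0.69·exp(−0.57×5.2) = 0.0356
Solid-volume conservation: h(1−n) = h₀(1−n₀) ⇒ h = h₀·(1−n₀)/(1−n)
h = 0.02 × (1 − 0.69)/(1 − 0.0356) = 0.02 × 0.3214 = 0.0064 km

0.006 km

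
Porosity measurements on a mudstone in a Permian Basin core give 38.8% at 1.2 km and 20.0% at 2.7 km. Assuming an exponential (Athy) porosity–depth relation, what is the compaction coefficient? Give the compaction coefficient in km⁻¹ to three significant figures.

Athy: n(z) = n₀ e^(−βz) ⇒ n₁/n₂ = e^{β(z₂−z₁)} ⇒ β = ln(n₁/n₂)/(z₂−z₁)
β = ln(0.388/0.2) / (2.7 − 1.2) = ln(1.94) / 1.5 = 0.6627 / 1.5 = 0.4418 km⁻¹

0.442 km⁻¹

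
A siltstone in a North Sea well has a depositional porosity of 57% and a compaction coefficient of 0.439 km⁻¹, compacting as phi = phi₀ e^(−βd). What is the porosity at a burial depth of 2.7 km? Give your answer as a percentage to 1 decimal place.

17.4%

phi = phi₀·exp(−β·d) = 0.57 × exp(−0.439 × 2.7) = 0.57 × exp(−1.185)
  = 0.57 × 0.3057 = 0.1742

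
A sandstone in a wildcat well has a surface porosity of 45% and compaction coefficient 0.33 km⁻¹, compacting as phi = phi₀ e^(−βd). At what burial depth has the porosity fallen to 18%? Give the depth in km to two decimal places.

2.78 km

Invert Athy's law: d = ln(phi₀/phi) / β
d = ln(0.45/0.18) / 0.33 = ln(2.5) / 0.33 = 0.9163 / 0.33 = 2.777 km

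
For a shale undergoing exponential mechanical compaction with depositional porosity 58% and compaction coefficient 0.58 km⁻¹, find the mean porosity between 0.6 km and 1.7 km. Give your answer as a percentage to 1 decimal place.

⟨phi⟩ = (1/(d₂−d₁)) ∫ phi₀ e^(−βd) dd = phi₀·(e^(−β·d₁) − e^(−β·d₂)) / (β·(d₂−d₁))
e^(−0.58×0.6) = 0.7061; e^(−0.58×1.7) = 0.3731
⟨phi⟩ = 0.58 × (0.7061 − 0.3731) / (0.58 × 1.1) = 0.58 × 0.5220 = 0.3028

30.3%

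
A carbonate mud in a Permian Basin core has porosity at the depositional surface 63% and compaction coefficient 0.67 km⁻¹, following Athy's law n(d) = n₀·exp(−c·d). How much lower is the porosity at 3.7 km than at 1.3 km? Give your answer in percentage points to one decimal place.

n(1.3) = 0.63·e^(−0.67×1.3) = 0.2637
n(3.7) = 0.63·e^(−0.67×3.7) = 0.0528
Δn = 0.2637 − 0.0528 = 0.2109

21.1 percentage points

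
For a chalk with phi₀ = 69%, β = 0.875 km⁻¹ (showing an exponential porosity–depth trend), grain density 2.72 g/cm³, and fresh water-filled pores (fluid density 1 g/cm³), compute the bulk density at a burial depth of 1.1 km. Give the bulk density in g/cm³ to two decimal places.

Porosity at depth: phi = 0.69·exp(−0.875×1.1) = 0.69×0.3819 = 0.2635
Bulk density: ρ_b = (1−phi)ρ_g + phi·ρ_f = 0.7365×2.72 + 0.2635×1
       = 2.003 + 0.264 = 2.267 g/cm³

2.27 g/cm³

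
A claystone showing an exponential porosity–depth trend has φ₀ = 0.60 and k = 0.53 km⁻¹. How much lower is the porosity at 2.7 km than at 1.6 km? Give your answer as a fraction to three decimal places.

0.114

φ(1.6) = 0.6·e^(−0.53×1.6) = 0.2570
φ(2.7) = 0.6·e^(−0.53×2.7) = 0.1434
Δφ = 0.2570 − 0.1434 = 0.1135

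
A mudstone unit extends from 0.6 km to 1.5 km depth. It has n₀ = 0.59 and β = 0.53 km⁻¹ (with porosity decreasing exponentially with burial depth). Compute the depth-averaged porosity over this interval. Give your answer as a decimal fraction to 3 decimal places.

0.341

⟨n⟩ = (1/(d₂−d₁)) ∫ n₀ e^(−βd) dd = n₀·(e^(−β·d₁) − e^(−β·d₂)) / (β·(d₂−d₁))
e^(−0.53×0.6) = 0.7276; e^(−0.53×1.5) = 0.4516
⟨n⟩ = 0.59 × (0.7276 − 0.4516) / (0.53 × 0.9) = 0.59 × 0.5787 = 0.3414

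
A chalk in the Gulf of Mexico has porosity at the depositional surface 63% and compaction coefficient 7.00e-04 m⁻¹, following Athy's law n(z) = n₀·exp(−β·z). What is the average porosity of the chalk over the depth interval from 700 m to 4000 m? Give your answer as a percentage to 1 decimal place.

15.0%

Working in km (1 km = 1000 m; β in km⁻¹ = β in m⁻¹ × 1000):
⟨n⟩ = (1/(z₂−z₁)) ∫ n₀ e^(−βz) dz = n₀·(e^(−β·z₁) − e^(−β·z₂)) / (β·(z₂−z₁))
e^(−0.7×0.7) = 0.6126; e^(−0.7×4) = 0.0608
⟨n⟩ = 0.63 × (0.6126 − 0.0608) / (0.7 × 3.3) = 0.63 × 0.2389 = 0.1505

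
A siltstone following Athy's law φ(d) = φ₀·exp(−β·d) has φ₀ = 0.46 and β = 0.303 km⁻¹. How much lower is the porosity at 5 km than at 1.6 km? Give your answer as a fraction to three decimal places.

0.182

φ(1.6) = 0.46·e^(−0.303×1.6) = 0.2833
φ(5) = 0.46·e^(−0.303×5) = 0.1011
Δφ = 0.2833 − 0.1011 = 0.1822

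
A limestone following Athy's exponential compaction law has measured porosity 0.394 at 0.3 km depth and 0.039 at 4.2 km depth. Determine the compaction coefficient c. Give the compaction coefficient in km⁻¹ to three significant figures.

0.593 km⁻¹

Athy: n(Z) = n₀ e^(−cZ) ⇒ n₁/n₂ = e^{c(Z₂−Z₁)} ⇒ c = ln(n₁/n₂)/(Z₂−Z₁)
c = ln(0.394/0.039) / (4.2 − 0.3) = ln(10.1) / 3.9 = 2.3128 / 3.9 = 0.593 km⁻¹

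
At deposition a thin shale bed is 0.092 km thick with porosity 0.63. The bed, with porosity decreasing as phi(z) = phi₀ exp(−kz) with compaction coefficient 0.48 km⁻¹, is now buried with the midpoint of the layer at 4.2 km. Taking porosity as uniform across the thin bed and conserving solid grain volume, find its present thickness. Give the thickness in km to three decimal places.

Porosity at 4.2 km: phi = 0.63·exp(−0.48×4.2) = 0.0839
Solid-volume conservation: h(1−phi) = h₀(1−phi₀) ⇒ h = h₀·(1−phi₀)/(1−phi)
h = 0.092 × (1 − 0.63)/(1 − 0.0839) = 0.092 × 0.4039 = 0.0372 km

0.037 km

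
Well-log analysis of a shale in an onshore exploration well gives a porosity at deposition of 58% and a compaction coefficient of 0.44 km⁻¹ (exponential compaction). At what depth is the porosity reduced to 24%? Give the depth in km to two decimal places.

Invert Athy's law: z = ln(phi₀/phi) / β
z = ln(0.58/0.24) / 0.44 = ln(2.417) / 0.44 = 0.8824 / 0.44 = 2.005 km

2.01 km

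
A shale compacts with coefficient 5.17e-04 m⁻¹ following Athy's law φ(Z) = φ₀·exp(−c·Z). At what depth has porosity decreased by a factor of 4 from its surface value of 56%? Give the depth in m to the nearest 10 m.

2680 m

Working in km (1 km = 1000 m; c in km⁻¹ = c in m⁻¹ × 1000):
φ/φ₀ = 1/4 ⇒ exp(−c·Z) = 1/4 ⇒ Z = ln(4) / c
Z = 1.3863 / 0.517 = 2.681 km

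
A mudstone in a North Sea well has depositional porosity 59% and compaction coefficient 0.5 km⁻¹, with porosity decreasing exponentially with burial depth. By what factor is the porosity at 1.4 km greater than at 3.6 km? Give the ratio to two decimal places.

3.00

φ(Z₁)/φ(Z₂) = e^(−c·Z₁)/e^(−c·Z₂) = e^{c(Z₂−Z₁)}
= exp(0.5 × 2.2) = exp(1.1) = 3.0042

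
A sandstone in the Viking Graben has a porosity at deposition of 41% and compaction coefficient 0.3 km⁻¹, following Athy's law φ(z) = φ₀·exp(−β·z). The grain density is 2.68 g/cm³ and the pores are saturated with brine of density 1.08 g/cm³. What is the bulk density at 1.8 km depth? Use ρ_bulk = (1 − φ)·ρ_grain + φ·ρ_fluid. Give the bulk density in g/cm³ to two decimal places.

2.30 g/cm³

Porosity at depth: φ = 0.41·exp(−0.3×1.8) = 0.41×0.5827 = 0.2389
Bulk density: ρ_b = (1−φ)ρ_g + φ·ρ_f = 0.7611×2.68 + 0.2389×1.08
       = 2.040 + 0.258 = 2.298 g/cm³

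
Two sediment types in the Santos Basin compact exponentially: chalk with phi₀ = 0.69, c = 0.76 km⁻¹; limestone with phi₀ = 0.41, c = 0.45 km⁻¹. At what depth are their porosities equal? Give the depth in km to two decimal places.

Set phi₀ₐ e^(−cₐz) = phi₀ᵦ e^(−cᵦz) ⇒ ln(phi₀ₐ/phi₀ᵦ) = (cₐ − cᵦ)·z
z = ln(0.69/0.41) / (0.76 − 0.45) = 0.5205 / 0.31 = 1.679 km

1.68 km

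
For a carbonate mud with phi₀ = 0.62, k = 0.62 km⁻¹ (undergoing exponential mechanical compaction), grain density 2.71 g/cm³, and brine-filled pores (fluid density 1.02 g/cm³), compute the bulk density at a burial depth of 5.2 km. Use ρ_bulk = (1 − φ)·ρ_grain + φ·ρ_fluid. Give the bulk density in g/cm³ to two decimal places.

Porosity at depth: phi = 0.62·exp(−0.62×5.2) = 0.62×0.0398 = 0.0247
Bulk density: ρ_b = (1−phi)ρ_g + phi·ρ_f = 0.9753×2.71 + 0.0247×1.02
       = 2.643 + 0.025 = 2.668 g/cm³

2.67 g/cm³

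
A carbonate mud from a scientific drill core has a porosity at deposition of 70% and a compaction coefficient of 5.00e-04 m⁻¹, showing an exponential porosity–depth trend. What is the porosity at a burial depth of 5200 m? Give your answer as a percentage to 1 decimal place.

5.2%

Working in km (1 km = 1000 m; k in km⁻¹ = k in m⁻¹ × 1000):
phi = phi₀·exp(−k·z) = 0.7 × exp(−0.5 × 5.2) = 0.7 × exp(−2.6)
  = 0.7 × 0.0743 = 0.0520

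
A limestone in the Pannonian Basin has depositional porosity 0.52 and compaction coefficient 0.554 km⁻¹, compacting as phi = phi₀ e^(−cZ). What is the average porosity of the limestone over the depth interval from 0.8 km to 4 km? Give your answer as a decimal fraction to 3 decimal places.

⟨phi⟩ = (1/(Z₂−Z₁)) ∫ phi₀ e^(−cZ) dZ = phi₀·(e^(−c·Z₁) − e^(−c·Z₂)) / (c·(Z₂−Z₁))
e^(−0.554×0.8) = 0.6420; e^(−0.554×4) = 0.1090
⟨phi⟩ = 0.52 × (0.6420 − 0.1090) / (0.554 × 3.2) = 0.52 × 0.3006 = 0.1563

0.156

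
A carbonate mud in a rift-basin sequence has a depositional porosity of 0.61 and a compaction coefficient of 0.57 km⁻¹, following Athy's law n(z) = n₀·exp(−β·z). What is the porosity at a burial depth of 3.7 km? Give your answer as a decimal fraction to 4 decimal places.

n = n₀·exp(−β·z) = 0.61 × exp(−0.57 × 3.7) = 0.61 × exp(−2.109)
  = 0.61 × 0.1214 = 0.0740

0.0740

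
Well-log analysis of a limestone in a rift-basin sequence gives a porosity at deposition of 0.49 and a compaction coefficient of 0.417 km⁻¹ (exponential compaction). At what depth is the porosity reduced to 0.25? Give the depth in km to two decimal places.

1.61 km

Invert Athy's law: d = ln(phi₀/phi) / β
d = ln(0.49/0.25) / 0.417 = ln(1.96) / 0.417 = 0.6729 / 0.417 = 1.614 km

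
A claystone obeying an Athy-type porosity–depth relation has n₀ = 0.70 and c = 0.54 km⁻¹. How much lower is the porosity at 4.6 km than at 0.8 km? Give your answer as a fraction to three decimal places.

n(0.8) = 0.7·e^(−0.54×0.8) = 0.4544
n(4.6) = 0.7·e^(−0.54×4.6) = 0.0584
Δn = 0.4544 − 0.0584 = 0.3961

0.396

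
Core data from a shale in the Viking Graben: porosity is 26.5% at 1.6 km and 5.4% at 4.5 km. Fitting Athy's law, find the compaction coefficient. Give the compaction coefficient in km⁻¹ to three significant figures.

0.549 km⁻¹

Athy: n(z) = n₀ e^(−βz) ⇒ n₁/n₂ = e^{β(z₂−z₁)} ⇒ β = ln(n₁/n₂)/(z₂−z₁)
β = ln(0.265/0.054) / (4.5 − 1.6) = ln(4.907) / 2.9 = 1.5907 / 2.9 = 0.5485 km⁻¹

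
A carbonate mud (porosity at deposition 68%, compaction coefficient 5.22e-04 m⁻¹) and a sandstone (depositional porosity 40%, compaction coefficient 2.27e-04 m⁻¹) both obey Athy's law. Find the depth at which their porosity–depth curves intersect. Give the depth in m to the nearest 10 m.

1800 m

Working in km (1 km = 1000 m; k in km⁻¹ = k in m⁻¹ × 1000):
Set phi₀ₐ e^(−kₐz) = phi₀ᵦ e^(−kᵦz) ⇒ ln(phi₀ₐ/phi₀ᵦ) = (kₐ − kᵦ)·z
z = ln(0.68/0.4) / (0.522 − 0.227) = 0.5306 / 0.295 = 1.799 km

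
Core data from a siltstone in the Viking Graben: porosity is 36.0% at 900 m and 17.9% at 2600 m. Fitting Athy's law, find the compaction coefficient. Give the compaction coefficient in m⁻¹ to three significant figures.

0.000411 m⁻¹

Working in km (1 km = 1000 m; β in km⁻¹ = β in m⁻¹ × 1000):
Athy: φ(Z) = φ₀ e^(−βZ) ⇒ φ₁/φ₂ = e^{β(Z₂−Z₁)} ⇒ β = ln(φ₁/φ₂)/(Z₂−Z₁)
β = ln(0.36/0.179) / (2.6 − 0.9) = ln(2.011) / 1.7 = 0.6987 / 1.7 = 0.411 km⁻¹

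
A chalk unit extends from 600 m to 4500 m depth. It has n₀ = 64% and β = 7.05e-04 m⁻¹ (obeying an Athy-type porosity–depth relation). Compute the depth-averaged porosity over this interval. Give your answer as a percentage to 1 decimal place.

14.3%

Working in km (1 km = 1000 m; β in km⁻¹ = β in m⁻¹ × 1000):
⟨n⟩ = (1/(Z₂−Z₁)) ∫ n₀ e^(−βZ) dZ = n₀·(e^(−β·Z₁) − e^(−β·Z₂)) / (β·(Z₂−Z₁))
e^(−0.705×0.6) = 0.6551; e^(−0.705×4.5) = 0.0419
⟨n⟩ = 0.64 × (0.6551 − 0.0419) / (0.705 × 3.9) = 0.64 × 0.2230 = 0.1427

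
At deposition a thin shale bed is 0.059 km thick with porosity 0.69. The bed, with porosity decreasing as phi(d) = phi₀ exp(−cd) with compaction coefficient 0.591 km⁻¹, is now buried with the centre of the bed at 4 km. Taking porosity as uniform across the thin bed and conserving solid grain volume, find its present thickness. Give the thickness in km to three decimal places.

Porosity at 4 km: phi = 0.69·exp(−0.591×4) = 0.0649
Solid-volume conservation: h(1−phi) = h₀(1−phi₀) ⇒ h = h₀·(1−phi₀)/(1−phi)
h = 0.059 × (1 − 0.69)/(1 − 0.0649) = 0.059 × 0.3315 = 0.0196 km

0.020 km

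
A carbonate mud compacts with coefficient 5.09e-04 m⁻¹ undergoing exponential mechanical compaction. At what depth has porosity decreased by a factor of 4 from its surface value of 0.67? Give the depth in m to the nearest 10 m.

2720 m

Working in km (1 km = 1000 m; c in km⁻¹ = c in m⁻¹ × 1000):
φ/φ₀ = 1/4 ⇒ exp(−c·Z) = 1/4 ⇒ Z = ln(4) / c
Z = 1.3863 / 0.509 = 2.724 km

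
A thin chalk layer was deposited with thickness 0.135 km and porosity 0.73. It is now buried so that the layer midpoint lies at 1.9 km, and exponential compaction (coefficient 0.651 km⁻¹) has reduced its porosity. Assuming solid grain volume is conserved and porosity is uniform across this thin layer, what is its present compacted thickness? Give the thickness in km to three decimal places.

Porosity at 1.9 km: φ = 0.73·exp(−0.651×1.9) = 0.2119
Solid-volume conservation: h(1−φ) = h₀(1−φ₀) ⇒ h = h₀·(1−φ₀)/(1−φ)
h = 0.135 × (1 − 0.73)/(1 − 0.2119) = 0.135 × 0.3426 = 0.0463 km

0.046 km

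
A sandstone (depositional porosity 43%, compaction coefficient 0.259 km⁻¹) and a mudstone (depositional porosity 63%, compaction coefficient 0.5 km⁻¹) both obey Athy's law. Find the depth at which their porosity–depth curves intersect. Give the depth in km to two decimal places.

1.58 km

Set φ₀ₐ e^(−βₐd) = φ₀ᵦ e^(−βᵦd) ⇒ ln(φ₀ₐ/φ₀ᵦ) = (βₐ − βᵦ)·d
d = ln(0.43/0.63) / (0.259 − 0.5) = -0.3819 / -0.241 = 1.585 km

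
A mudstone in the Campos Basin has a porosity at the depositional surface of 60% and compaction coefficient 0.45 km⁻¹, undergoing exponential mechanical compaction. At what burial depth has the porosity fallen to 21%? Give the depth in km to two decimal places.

2.33 km

Invert Athy's law: z = ln(φ₀/φ) / k
z = ln(0.6/0.21) / 0.45 = ln(2.857) / 0.45 = 1.0498 / 0.45 = 2.333 km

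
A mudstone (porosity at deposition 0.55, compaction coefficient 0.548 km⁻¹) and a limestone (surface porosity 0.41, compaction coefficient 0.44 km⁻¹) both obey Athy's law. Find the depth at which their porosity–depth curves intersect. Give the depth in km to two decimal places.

Set φ₀ₐ e^(−βₐz) = φ₀ᵦ e^(−βᵦz) ⇒ ln(φ₀ₐ/φ₀ᵦ) = (βₐ − βᵦ)·z
z = ln(0.55/0.41) / (0.548 − 0.44) = 0.2938 / 0.108 = 2.720 km

2.72 km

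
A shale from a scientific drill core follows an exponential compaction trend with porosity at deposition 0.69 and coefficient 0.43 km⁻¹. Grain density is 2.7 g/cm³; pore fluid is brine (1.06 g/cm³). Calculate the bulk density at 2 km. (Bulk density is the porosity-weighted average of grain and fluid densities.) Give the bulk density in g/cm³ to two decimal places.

2.22 g/cm³

Porosity at depth: phi = 0.69·exp(−0.43×2) = 0.69×0.4232 = 0.2920
Bulk density: ρ_b = (1−phi)ρ_g + phi·ρ_f = 0.7080×2.7 + 0.2920×1.06
       = 1.912 + 0.310 = 2.221 g/cm³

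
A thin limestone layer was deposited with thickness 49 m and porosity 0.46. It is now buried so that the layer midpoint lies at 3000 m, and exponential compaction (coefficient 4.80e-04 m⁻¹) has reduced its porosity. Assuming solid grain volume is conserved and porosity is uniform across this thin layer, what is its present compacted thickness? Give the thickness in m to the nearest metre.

30 m

Working in km (1 km = 1000 m; β in km⁻¹ = β in m⁻¹ × 1000):
Porosity at 3 km: n = 0.46·exp(−0.48×3) = 0.1090
Solid-volume conservation: h(1−n) = h₀(1−n₀) ⇒ h = h₀·(1−n₀)/(1−n)
h = 0.049 × (1 − 0.46)/(1 − 0.1090) = 0.049 × 0.6061 = 0.0297 km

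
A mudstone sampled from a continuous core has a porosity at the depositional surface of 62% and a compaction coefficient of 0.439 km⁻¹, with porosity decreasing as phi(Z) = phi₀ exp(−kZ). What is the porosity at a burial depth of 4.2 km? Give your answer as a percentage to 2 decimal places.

9.81%

phi = phi₀·exp(−k·Z) = 0.62 × exp(−0.439 × 4.2) = 0.62 × exp(−1.844)
  = 0.62 × 0.1582 = 0.0981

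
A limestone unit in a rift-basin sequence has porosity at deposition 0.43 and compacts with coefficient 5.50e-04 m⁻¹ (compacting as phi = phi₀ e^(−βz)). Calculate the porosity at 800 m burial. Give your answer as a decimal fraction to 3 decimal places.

0.277

Working in km (1 km = 1000 m; β in km⁻¹ = β in m⁻¹ × 1000):
phi = phi₀·exp(−β·z) = 0.43 × exp(−0.55 × 0.8) = 0.43 × exp(−0.44)
  = 0.43 × 0.6440 = 0.2769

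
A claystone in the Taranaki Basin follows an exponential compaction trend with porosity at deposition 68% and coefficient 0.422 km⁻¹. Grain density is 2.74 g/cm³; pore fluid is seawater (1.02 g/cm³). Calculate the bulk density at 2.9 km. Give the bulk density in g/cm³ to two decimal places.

2.40 g/cm³

Porosity at depth: n = 0.68·exp(−0.422×2.9) = 0.68×0.2941 = 0.2000
Bulk density: ρ_b = (1−n)ρ_g + n·ρ_f = 0.8000×2.74 + 0.2000×1.02
       = 2.192 + 0.204 = 2.396 g/cm³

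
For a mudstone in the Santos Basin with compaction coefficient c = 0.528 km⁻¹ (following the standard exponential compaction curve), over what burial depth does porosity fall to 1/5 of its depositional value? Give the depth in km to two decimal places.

phi/phi₀ = 1/5 ⇒ exp(−c·d) = 1/5 ⇒ d = ln(5) / c
d = 1.6094 / 0.528 = 3.048 km

3.05 km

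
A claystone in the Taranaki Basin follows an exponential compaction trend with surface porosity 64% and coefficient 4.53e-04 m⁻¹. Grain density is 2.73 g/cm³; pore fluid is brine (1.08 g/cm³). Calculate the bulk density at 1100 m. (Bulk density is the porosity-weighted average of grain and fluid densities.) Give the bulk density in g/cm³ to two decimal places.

2.09 g/cm³

Working in km (1 km = 1000 m; β in km⁻¹ = β in m⁻¹ × 1000):
Porosity at depth: n = 0.64·exp(−0.453×1.1) = 0.64×0.6076 = 0.3888
Bulk density: ρ_b = (1−n)ρ_g + n·ρ_f = 0.6112×2.73 + 0.3888×1.08
       = 1.668 + 0.420 = 2.088 g/cm³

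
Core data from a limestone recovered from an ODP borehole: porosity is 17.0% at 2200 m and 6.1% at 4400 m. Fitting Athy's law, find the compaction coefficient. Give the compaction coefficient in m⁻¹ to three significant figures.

0.000466 m⁻¹

Working in km (1 km = 1000 m; k in km⁻¹ = k in m⁻¹ × 1000):
Athy: phi(d) = phi₀ e^(−kd) ⇒ phi₁/phi₂ = e^{k(d₂−d₁)} ⇒ k = ln(phi₁/phi₂)/(d₂−d₁)
k = ln(0.17/0.061) / (4.4 − 2.2) = ln(2.787) / 2.2 = 1.0249 / 2.2 = 0.4659 km⁻¹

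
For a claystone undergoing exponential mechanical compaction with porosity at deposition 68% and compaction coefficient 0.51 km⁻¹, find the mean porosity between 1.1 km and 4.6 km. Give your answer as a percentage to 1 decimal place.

⟨φ⟩ = (1/(d₂−d₁)) ∫ φ₀ e^(−βd) dd = φ₀·(e^(−β·d₁) − e^(−β·d₂)) / (β·(d₂−d₁))
e^(−0.51×1.1) = 0.5706; e^(−0.51×4.6) = 0.0958
⟨φ⟩ = 0.68 × (0.5706 − 0.0958) / (0.51 × 3.5) = 0.68 × 0.2660 = 0.1809

18.1%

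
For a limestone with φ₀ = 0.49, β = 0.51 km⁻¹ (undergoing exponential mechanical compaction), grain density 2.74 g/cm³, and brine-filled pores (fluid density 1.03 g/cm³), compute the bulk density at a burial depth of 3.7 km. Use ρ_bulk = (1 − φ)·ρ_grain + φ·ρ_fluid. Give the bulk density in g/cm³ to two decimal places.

Porosity at depth: φ = 0.49·exp(−0.51×3.7) = 0.49×0.1515 = 0.0742
Bulk density: ρ_b = (1−φ)ρ_g + φ·ρ_f = 0.9258×2.74 + 0.0742×1.03
       = 2.537 + 0.076 = 2.613 g/cm³

2.61 g/cm³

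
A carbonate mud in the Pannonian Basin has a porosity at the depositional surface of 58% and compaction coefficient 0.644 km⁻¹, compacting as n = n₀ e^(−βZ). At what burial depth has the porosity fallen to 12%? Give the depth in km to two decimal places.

2.45 km

Invert Athy's law: Z = ln(n₀/n) / β
Z = ln(0.58/0.12) / 0.644 = ln(4.833) / 0.644 = 1.5755 / 0.644 = 2.446 km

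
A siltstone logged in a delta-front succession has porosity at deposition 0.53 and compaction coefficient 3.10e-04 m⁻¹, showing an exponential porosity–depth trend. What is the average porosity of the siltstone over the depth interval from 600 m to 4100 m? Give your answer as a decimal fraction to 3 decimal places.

Working in km (1 km = 1000 m; β in km⁻¹ = β in m⁻¹ × 1000):
⟨phi⟩ = (1/(d₂−d₁)) ∫ phi₀ e^(−βd) dd = phi₀·(e^(−β·d₁) − e^(−β·d₂)) / (β·(d₂−d₁))
e^(−0.31×0.6) = 0.8303; e^(−0.31×4.1) = 0.2806
⟨phi⟩ = 0.53 × (0.8303 − 0.2806) / (0.31 × 3.5) = 0.53 × 0.5067 = 0.2685

0.269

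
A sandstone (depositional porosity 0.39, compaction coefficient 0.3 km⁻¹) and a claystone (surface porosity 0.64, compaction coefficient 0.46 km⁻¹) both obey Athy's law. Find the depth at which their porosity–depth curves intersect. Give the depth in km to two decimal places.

3.10 km

Set φ₀ₐ e^(−cₐZ) = φ₀ᵦ e^(−cᵦZ) ⇒ ln(φ₀ₐ/φ₀ᵦ) = (cₐ − cᵦ)·Z
Z = ln(0.39/0.64) / (0.3 − 0.46) = -0.4953 / -0.16 = 3.096 km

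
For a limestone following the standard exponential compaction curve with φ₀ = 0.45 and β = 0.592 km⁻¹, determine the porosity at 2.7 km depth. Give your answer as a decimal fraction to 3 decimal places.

0.091

φ = φ₀·exp(−β·Z) = 0.45 × exp(−0.592 × 2.7) = 0.45 × exp(−1.598)
  = 0.45 × 0.2022 = 0.0910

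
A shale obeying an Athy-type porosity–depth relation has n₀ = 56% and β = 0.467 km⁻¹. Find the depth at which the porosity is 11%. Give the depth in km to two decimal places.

Invert Athy's law: d = ln(n₀/n) / β
d = ln(0.56/0.11) / 0.467 = ln(5.091) / 0.467 = 1.6275 / 0.467 = 3.485 km

3.48 km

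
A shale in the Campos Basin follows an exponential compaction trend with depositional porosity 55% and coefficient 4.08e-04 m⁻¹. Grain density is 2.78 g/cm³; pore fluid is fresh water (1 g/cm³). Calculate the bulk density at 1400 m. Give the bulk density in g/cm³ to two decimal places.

2.23 g/cm³

Working in km (1 km = 1000 m; c in km⁻¹ = c in m⁻¹ × 1000):
Porosity at depth: phi = 0.55·exp(−0.408×1.4) = 0.55×0.5648 = 0.3107
Bulk density: ρ_b = (1−phi)ρ_g + phi·ρ_f = 0.6893×2.78 + 0.3107×1
       = 1.916 + 0.311 = 2.227 g/cm³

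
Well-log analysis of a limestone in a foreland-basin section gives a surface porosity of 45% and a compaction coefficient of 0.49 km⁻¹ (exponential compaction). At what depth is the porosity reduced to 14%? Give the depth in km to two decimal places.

2.38 km

Invert Athy's law: z = ln(n₀/n) / k
z = ln(0.45/0.14) / 0.49 = ln(3.214) / 0.49 = 1.1676 / 0.49 = 2.383 km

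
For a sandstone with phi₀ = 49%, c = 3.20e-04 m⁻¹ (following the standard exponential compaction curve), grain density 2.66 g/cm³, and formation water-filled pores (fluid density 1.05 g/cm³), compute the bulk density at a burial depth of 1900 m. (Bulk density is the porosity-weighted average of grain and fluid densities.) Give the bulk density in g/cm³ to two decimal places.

Working in km (1 km = 1000 m; c in km⁻¹ = c in m⁻¹ × 1000):
Porosity at depth: phi = 0.49·exp(−0.32×1.9) = 0.49×0.5444 = 0.2668
Bulk density: ρ_b = (1−phi)ρ_g + phi·ρ_f = 0.7332×2.66 + 0.2668×1.05
       = 1.950 + 0.280 = 2.230 g/cm³

2.23 g/cm³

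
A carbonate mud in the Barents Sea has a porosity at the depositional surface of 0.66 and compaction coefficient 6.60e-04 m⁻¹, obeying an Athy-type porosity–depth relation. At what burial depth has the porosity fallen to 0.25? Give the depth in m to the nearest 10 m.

1470 m

Working in km (1 km = 1000 m; k in km⁻¹ = k in m⁻¹ × 1000):
Invert Athy's law: d = ln(n₀/n) / k
d = ln(0.66/0.25) / 0.66 = ln(2.64) / 0.66 = 0.9708 / 0.66 = 1.471 km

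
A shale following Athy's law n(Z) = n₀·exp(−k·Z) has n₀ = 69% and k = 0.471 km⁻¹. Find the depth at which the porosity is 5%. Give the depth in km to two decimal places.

5.57 km

Invert Athy's law: Z = ln(n₀/n) / k
Z = ln(0.69/0.05) / 0.471 = ln(13.8) / 0.471 = 2.6247 / 0.471 = 5.573 km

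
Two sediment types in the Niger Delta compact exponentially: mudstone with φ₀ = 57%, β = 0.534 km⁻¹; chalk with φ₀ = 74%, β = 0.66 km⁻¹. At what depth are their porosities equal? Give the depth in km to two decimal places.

2.07 km

Set φ₀ₐ e^(−βₐz) = φ₀ᵦ e^(−βᵦz) ⇒ ln(φ₀ₐ/φ₀ᵦ) = (βₐ − βᵦ)·z
z = ln(0.57/0.74) / (0.534 − 0.66) = -0.2610 / -0.126 = 2.072 km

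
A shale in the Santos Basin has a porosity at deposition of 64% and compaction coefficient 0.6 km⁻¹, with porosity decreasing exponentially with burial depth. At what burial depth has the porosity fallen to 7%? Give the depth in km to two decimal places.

3.69 km

Invert Athy's law: d = ln(n₀/n) / k
d = ln(0.64/0.07) / 0.6 = ln(9.143) / 0.6 = 2.2130 / 0.6 = 3.688 km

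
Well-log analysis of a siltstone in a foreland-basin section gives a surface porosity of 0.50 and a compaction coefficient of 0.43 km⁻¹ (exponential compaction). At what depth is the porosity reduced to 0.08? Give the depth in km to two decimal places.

Invert Athy's law: d = ln(n₀/n) / β
d = ln(0.5/0.08) / 0.43 = ln(6.25) / 0.43 = 1.8326 / 0.43 = 4.262 km

4.26 km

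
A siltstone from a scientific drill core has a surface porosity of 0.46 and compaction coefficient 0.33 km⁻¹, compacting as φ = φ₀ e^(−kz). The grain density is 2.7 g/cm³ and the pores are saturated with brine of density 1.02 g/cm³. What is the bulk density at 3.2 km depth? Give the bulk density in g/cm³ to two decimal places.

2.43 g/cm³

Porosity at depth: φ = 0.46·exp(−0.33×3.2) = 0.46×0.3478 = 0.1600
Bulk density: ρ_b = (1−φ)ρ_g + φ·ρ_f = 0.8400×2.7 + 0.1600×1.02
       = 2.268 + 0.163 = 2.431 g/cm³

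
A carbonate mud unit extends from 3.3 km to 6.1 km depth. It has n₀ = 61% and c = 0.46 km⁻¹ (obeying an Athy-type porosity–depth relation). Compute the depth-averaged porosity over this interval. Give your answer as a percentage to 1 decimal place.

⟨n⟩ = (1/(z₂−z₁)) ∫ n₀ e^(−cz) dz = n₀·(e^(−c·z₁) − e^(−c·z₂)) / (c·(z₂−z₁))
e^(−0.46×3.3) = 0.2191; e^(−0.46×6.1) = 0.0604
⟨n⟩ = 0.61 × (0.2191 − 0.0604) / (0.46 × 2.8) = 0.61 × 0.1232 = 0.0752

7.5%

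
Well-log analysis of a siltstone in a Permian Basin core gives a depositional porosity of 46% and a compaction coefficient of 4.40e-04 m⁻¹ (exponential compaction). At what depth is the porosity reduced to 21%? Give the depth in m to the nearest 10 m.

1780 m

Working in km (1 km = 1000 m; k in km⁻¹ = k in m⁻¹ × 1000):
Invert Athy's law: d = ln(n₀/n) / k
d = ln(0.46/0.21) / 0.44 = ln(2.19) / 0.44 = 0.7841 / 0.44 = 1.782 km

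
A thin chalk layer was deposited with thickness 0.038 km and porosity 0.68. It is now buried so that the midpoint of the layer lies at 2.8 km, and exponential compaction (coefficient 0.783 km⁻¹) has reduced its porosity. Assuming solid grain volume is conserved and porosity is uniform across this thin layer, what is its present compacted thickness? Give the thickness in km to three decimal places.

Porosity at 2.8 km: n = 0.68·exp(−0.783×2.8) = 0.0759
Solid-volume conservation: h(1−n) = h₀(1−n₀) ⇒ h = h₀·(1−n₀)/(1−n)
h = 0.038 × (1 − 0.68)/(1 − 0.0759) = 0.038 × 0.3463 = 0.0132 km

0.013 km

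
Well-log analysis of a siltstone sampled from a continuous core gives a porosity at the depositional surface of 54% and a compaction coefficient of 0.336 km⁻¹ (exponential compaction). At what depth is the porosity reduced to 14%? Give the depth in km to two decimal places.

4.02 km

Invert Athy's law: Z = ln(phi₀/phi) / c
Z = ln(0.54/0.14) / 0.336 = ln(3.857) / 0.336 = 1.3499 / 0.336 = 4.018 km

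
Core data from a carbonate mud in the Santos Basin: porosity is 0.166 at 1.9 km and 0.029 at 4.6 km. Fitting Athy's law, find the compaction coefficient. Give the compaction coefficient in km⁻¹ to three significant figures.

0.646 km⁻¹

Athy: φ(z) = φ₀ e^(−cz) ⇒ φ₁/φ₂ = e^{c(z₂−z₁)} ⇒ c = ln(φ₁/φ₂)/(z₂−z₁)
c = ln(0.166/0.029) / (4.6 − 1.9) = ln(5.724) / 2.7 = 1.7447 / 2.7 = 0.6462 km⁻¹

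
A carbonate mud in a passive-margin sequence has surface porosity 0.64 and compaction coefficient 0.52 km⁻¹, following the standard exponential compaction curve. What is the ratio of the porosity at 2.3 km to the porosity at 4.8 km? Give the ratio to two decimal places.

φ(z₁)/φ(z₂) = e^(−k·z₁)/e^(−k·z₂) = e^{k(z₂−z₁)}
= exp(0.52 × 2.5) = exp(1.3) = 3.6693

3.67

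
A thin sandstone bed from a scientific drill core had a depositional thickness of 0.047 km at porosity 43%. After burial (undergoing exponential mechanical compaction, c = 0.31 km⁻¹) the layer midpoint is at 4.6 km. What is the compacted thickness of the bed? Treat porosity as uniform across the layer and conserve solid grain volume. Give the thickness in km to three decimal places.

0.030 km

Porosity at 4.6 km: phi = 0.43·exp(−0.31×4.6) = 0.1033
Solid-volume conservation: h(1−phi) = h₀(1−phi₀) ⇒ h = h₀·(1−phi₀)/(1−phi)
h = 0.047 × (1 − 0.43)/(1 − 0.1033) = 0.047 × 0.6357 = 0.0299 km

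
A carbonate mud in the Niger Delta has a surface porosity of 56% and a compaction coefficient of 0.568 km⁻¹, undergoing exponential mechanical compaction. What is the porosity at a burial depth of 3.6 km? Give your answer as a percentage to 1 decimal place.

n = n₀·exp(−k·d) = 0.56 × exp(−0.568 × 3.6) = 0.56 × exp(−2.045)
  = 0.56 × 0.1294 = 0.0725

7.2%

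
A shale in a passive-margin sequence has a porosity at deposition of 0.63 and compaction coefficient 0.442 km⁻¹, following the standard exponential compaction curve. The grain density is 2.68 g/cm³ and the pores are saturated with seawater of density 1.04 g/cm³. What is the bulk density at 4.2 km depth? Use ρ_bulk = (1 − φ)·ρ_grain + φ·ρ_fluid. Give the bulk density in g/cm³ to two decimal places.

2.52 g/cm³

Porosity at depth: phi = 0.63·exp(−0.442×4.2) = 0.63×0.1562 = 0.0984
Bulk density: ρ_b = (1−phi)ρ_g + phi·ρ_f = 0.9016×2.68 + 0.0984×1.04
       = 2.416 + 0.102 = 2.519 g/cm³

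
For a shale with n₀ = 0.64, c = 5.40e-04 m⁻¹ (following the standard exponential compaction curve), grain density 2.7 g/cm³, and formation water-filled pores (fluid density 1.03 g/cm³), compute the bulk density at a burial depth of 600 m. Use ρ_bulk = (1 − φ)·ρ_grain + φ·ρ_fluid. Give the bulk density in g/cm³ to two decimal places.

1.93 g/cm³

Working in km (1 km = 1000 m; c in km⁻¹ = c in m⁻¹ × 1000):
Porosity at depth: n = 0.64·exp(−0.54×0.6) = 0.64×0.7233 = 0.4629
Bulk density: ρ_b = (1−n)ρ_g + n·ρ_f = 0.5371×2.7 + 0.4629×1.03
       = 1.450 + 0.477 = 1.927 g/cm³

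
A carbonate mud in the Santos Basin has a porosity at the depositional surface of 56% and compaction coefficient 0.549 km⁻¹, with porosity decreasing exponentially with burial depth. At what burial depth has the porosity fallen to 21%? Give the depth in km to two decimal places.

1.79 km

Invert Athy's law: z = ln(phi₀/phi) / c
z = ln(0.56/0.21) / 0.549 = ln(2.667) / 0.549 = 0.9808 / 0.549 = 1.787 km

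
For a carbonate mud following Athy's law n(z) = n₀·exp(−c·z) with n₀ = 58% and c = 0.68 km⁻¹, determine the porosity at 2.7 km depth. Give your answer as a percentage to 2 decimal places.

9.25%

n = n₀·exp(−c·z) = 0.58 × exp(−0.68 × 2.7) = 0.58 × exp(−1.836)
  = 0.58 × 0.1595 = 0.0925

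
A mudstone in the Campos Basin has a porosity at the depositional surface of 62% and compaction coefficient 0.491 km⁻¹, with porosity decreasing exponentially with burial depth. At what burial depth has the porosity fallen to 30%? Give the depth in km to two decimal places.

Invert Athy's law: Z = ln(φ₀/φ) / β
Z = ln(0.62/0.3) / 0.491 = ln(2.067) / 0.491 = 0.7259 / 0.491 = 1.478 km

1.48 km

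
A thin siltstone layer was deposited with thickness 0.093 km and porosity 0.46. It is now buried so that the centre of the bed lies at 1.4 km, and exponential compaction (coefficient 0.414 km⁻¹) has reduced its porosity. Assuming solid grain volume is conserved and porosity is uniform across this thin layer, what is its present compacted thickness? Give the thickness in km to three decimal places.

0.068 km

Porosity at 1.4 km: phi = 0.46·exp(−0.414×1.4) = 0.2577
Solid-volume conservation: h(1−phi) = h₀(1−phi₀) ⇒ h = h₀·(1−phi₀)/(1−phi)
h = 0.093 × (1 − 0.46)/(1 − 0.2577) = 0.093 × 0.7274 = 0.0677 km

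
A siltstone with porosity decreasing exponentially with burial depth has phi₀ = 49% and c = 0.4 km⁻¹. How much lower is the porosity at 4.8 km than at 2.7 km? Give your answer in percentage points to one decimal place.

9.5 percentage points

phi(2.7) = 0.49·e^(−0.4×2.7) = 0.1664
phi(4.8) = 0.49·e^(−0.4×4.8) = 0.0718
Δphi = 0.1664 − 0.0718 = 0.0946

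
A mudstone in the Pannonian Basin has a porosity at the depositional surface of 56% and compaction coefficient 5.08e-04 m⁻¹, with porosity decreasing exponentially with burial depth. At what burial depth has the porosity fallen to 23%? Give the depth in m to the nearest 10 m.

Working in km (1 km = 1000 m; c in km⁻¹ = c in m⁻¹ × 1000):
Invert Athy's law: z = ln(φ₀/φ) / c
z = ln(0.56/0.23) / 0.508 = ln(2.435) / 0.508 = 0.8899 / 0.508 = 1.752 km

1750 m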